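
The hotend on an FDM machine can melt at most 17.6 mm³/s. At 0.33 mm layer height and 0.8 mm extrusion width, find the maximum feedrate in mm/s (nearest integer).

A = 0.33 × 0.8 = 0.264 mm².
v_max = Q/A = 17.6/0.264 = 66.67 mm/s → 67 mm/s.

67 mm/s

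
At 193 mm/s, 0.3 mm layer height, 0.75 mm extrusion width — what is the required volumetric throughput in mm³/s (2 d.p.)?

Extrusion cross-section = 0.3 × 0.75, so 0.225 mm².
Q = v·A = 193 × 0.225 = 43.43 mm³/s.

43.43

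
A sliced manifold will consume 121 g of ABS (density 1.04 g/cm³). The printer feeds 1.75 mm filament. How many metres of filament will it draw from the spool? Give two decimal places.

Extruded volume: 121/1.04 = 116.3462 cm³ (116346.2 mm³).
Filament cross-section = π × (1.75/2)² = 2.4053 mm².
Length = 116346.2 / 2.4053 = 48370.76 mm = 48.37 m.

48.37 m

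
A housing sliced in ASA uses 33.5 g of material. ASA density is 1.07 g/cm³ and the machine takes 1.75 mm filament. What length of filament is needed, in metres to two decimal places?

Volume = 33.5 g / 1.07 g·cm⁻³ = 31.3084 cm³ = 31308.4 mm³.
A = π r² = π × 0.875² = 2.4053 mm².
L = V/A = 31308.4/2.4053 = 13016.42 mm → 13.02 m.

13.02 m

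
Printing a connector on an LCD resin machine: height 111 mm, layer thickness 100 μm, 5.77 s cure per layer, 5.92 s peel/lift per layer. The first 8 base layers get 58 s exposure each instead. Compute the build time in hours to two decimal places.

3.72 hours

Layer count = ceil(111 / 0.1) = 1110.
Burn-in layers = 8 × (58 + 5.92), so 511.36 s.
Remaining layers = 1102 × (5.77 + 5.92), so 12882.38 s.
Sum: 511.36 + 12882.38 = 13393.74 s → 3.72 hours.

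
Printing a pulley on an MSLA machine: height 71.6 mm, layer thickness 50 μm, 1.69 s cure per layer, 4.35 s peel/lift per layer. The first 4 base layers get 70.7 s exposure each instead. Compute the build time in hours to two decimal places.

Number of layers: 71.6 / 0.05 → 1432 (rounded up).
Bottom layers = 4 × (70.7 + 4.35), so 300.2 s.
Regular layers = 1428 × (1.69 + 4.35), so 8625.12 s.
Sum: 300.2 + 8625.12 = 8925.32 s → 2.48 hours.

2.48 hours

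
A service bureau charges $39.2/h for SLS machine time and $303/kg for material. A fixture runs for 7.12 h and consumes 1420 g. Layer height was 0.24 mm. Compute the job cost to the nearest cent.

$709.36

Machine cost = 39.2 × 7.12, so $279.104.
Feedstock cost = 303 × 1420/1000, so $430.26.
Total = 279.104 + 430.26 = 709.364 ≈ $709.36.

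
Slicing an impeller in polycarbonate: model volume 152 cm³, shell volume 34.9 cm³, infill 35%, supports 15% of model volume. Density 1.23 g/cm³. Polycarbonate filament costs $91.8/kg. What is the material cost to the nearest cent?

Infill region = 152 − 34.9, so 117.1 cm³.
Infill deposited: 0.35 × 117.1 → 40.985 cm³.
Support: 0.15 × 152 → 22.8 cm³.
Total printed volume = 34.9 + 40.985 + 22.8 = 98.685 cm³.
Mass = 98.685 × 1.23, so 121.38255 g.
Cost = 121.38255 g / 1000 × $91.8/kg = $11.14.

$11.14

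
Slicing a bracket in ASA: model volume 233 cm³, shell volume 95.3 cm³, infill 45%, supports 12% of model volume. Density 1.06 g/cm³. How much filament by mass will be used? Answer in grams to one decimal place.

196.3 g

Infill region: 233 − 95.3 → 137.7 cm³.
Infill deposited = 0.45 × 137.7, so 61.965 cm³.
Support = 0.12 × 233 = 27.96 cm³.
Total extruded = 95.3 + 61.965 + 27.96 = 185.225 cm³.
Mass: 185.225 × 1.06 → 196.3385 g.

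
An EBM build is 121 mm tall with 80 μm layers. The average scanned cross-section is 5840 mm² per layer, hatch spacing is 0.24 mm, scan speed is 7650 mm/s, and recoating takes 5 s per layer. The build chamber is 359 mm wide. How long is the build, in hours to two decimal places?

3.44 hours

Layers = ⌈121/0.08⌉ = 1513.
Hatch length per layer: 5840 / 0.24 → 24333.3 mm.
Scan time per layer = 24333.3 / 7650, so 3.1808 s.
Layer cycle: 3.1808 + 5 → 8.1808 s.
1513 layers × 8.1808 s/layer = 12377.5504 s, i.e. 3.44 hours.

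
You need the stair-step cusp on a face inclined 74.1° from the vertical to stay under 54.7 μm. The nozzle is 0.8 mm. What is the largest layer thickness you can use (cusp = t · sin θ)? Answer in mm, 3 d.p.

0.057 mm

sin(74.1°) = 0.9617; t_max = 0.0547/0.9617 = 0.057 mm.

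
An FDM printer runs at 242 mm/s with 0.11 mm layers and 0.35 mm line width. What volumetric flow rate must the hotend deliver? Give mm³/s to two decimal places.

A = 0.11 × 0.35 = 0.0385 mm².
Q = v·A = 242 × 0.0385 = 9.32 mm³/s.

9.32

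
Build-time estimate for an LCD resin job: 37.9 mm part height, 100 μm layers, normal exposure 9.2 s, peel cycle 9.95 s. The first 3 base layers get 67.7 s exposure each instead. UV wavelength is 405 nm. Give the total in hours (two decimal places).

2.06 hours

Layers = ⌈37.9/0.1⌉ = 379.
Burn-in layers = 3 × (67.7 + 9.95) = 232.95 s.
Normal layers: 376 × (9.2 + 9.95) → 7200.4 s.
Total = 232.95 + 7200.4 = 7433.35 s = 2.06 hours.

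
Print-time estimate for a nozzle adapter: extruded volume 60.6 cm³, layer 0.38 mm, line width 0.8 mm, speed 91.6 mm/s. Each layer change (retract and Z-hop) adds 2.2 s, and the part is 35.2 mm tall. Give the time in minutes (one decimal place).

Line area = 0.38 × 0.8 = 0.304 mm².
Path length: 60600 mm³ / 0.304 mm² → 199342.1 mm.
Print-move time = 199342.1 / 91.6 = 2176.2 s.
Layer count = ceil(35.2 / 0.38) = 93.
Non-print overhead: 93 × 2.2 → 204.6 s.
Altogether 2176.2 + 204.6 = 2380.8 s, i.e. 39.7 minutes.

39.7 minutes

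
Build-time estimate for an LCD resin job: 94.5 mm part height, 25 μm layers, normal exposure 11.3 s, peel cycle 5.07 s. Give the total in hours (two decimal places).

Layer count = ceil(94.5 / 0.025) = 3780.
Cycle time = 11.3 + 5.07, so 16.37 s.
Build time: 3780 × 16.37 s = 61878.6 s, i.e. 17.19 hours.

17.19 hours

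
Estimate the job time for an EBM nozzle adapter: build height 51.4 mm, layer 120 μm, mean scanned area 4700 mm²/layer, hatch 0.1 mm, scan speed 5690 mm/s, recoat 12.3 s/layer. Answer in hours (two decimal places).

2.45 hours

Layer count = ceil(51.4 / 0.12) = 429.
Per-layer scan distance = 4700 / 0.1 = 47000 mm.
Per-layer scan time: 47000 / 5690 → 8.2601 s.
Layer cycle = 8.2601 + 12.3, so 20.5601 s.
429 layers × 20.5601 s/layer = 8820.2829 s, i.e. 2.45 hours.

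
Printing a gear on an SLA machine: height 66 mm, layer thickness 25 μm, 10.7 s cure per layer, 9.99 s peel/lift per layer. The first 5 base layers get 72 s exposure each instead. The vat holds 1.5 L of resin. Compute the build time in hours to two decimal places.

15.26 hours

Layer count = ceil(66 / 0.025) = 2640.
Base layers: 5 × (72 + 9.99) → 409.95 s.
Normal layers: 2635 × (10.7 + 9.99) → 54518.15 s.
Total = 409.95 + 54518.15 = 54928.1 s = 15.26 hours.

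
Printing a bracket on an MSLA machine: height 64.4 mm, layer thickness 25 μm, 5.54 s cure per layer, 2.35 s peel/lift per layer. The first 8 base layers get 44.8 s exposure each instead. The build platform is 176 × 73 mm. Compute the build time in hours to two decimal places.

Layers = ⌈64.4/0.025⌉ = 2576.
Burn-in layers = 8 × (44.8 + 2.35) = 377.2 s.
Remaining layers = 2568 × (5.54 + 2.35), so 20261.52 s.
Total = 377.2 + 20261.52 = 20638.72 s = 5.73 hours.

5.73 hours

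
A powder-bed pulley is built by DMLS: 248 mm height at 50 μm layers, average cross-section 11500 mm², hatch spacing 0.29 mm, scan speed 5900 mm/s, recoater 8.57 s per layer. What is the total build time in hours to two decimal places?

Layers = ⌈248/0.05⌉ = 4960.
Scan path per layer: 11500 / 0.29 → 39655.2 mm.
Scan time per layer: 39655.2 / 5900 → 6.7212 s.
Per-layer time = 6.7212 + 8.57, so 15.2912 s.
Build time = 4960 × 15.2912 = 75844.352 s = 21.07 hours.

21.07 hours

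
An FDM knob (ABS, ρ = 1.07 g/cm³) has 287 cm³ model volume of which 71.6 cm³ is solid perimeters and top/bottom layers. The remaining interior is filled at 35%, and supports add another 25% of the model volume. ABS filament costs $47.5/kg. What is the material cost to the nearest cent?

$11.12

Interior volume = 287 − 71.6, so 215.4 cm³.
Infill deposited = 0.35 × 215.4 = 75.39 cm³.
Support: 0.25 × 287 → 71.75 cm³.
Total extruded = 71.6 + 75.39 + 71.75 = 218.74 cm³.
Mass: 218.74 × 1.07 → 234.0518 g.
Cost = 234.0518 g / 1000 × $47.5/kg = $11.12.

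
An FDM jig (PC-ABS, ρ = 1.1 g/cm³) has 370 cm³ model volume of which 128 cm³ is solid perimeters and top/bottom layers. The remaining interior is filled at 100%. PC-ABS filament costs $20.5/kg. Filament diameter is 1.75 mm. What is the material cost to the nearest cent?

$8.34

Interior volume = 370 − 128 = 242 cm³.
Infill volume = 1.00 × 242 = 242 cm³.
Total extruded = 128 + 242 = 370 cm³.
Mass: 370 × 1.1 → 407 g.
At $20.5/kg: 407/1000 × 20.5 = $8.34.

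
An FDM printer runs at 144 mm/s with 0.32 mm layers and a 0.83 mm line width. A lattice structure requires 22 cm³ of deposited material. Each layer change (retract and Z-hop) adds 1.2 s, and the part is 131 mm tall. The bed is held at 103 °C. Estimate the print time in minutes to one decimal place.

Extrusion cross-section: 0.32 × 0.83 → 0.2656 mm².
Total extruded path = 22000/0.2656 = 82831.3 mm.
Print-move time = 82831.3 / 144, so 575.2 s.
Layer count = ceil(131 / 0.32) = 410.
Layer-change overhead = 410 × 1.2, so 492 s.
Total = 575.2 + 492 = 1067.2 s = 17.8 minutes.

17.8 minutes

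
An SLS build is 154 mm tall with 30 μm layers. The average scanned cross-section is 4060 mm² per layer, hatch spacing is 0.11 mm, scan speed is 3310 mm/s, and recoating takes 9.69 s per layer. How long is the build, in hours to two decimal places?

Number of layers: 154 / 0.03 → 5134 (rounded up).
Hatch length per layer = 4060 / 0.11, so 36909.1 mm.
Per-layer scan time = 36909.1 / 3310, so 11.1508 s.
Per-layer time: 11.1508 + 9.69 → 20.8408 s.
Total: 5134 × 20.8408 s = 106996.6672 s → 29.72 hours.

29.72 hours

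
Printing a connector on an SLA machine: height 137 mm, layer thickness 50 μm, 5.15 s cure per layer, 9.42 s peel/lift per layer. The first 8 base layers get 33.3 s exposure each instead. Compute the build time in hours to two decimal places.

Layers = ⌈137/0.05⌉ = 2740.
Bottom layers = 8 × (33.3 + 9.42) = 341.76 s.
Remaining layers: 2732 × (5.15 + 9.42) → 39805.24 s.
Total = 341.76 + 39805.24 = 40147 s = 11.15 hours.

11.15 hours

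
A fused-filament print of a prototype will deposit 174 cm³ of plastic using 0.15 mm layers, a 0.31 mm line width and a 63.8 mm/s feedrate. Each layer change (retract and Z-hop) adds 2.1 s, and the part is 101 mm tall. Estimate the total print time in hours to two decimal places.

16.69 hours

Line area = 0.15 × 0.31 = 0.0465 mm².
Toolpath length = 174 cm³ / 0.0465 mm² = 174000 / 0.0465 = 3741935.5 mm.
Extrusion time = 3741935.5 / 63.8 = 58651 s.
Layers = ⌈101/0.15⌉ = 674.
Z-hop total: 674 × 2.1 → 1415.4 s.
Total = 58651 + 1415.4 = 60066.4 s = 16.69 hours.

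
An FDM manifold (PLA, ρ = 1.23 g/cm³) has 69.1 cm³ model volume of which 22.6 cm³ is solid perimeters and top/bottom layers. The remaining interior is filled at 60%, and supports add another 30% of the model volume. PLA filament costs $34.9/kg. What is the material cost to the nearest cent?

Volume inside the shell: 69.1 − 22.6 → 46.5 cm³.
Deposited infill: 0.60 × 46.5 → 27.9 cm³.
Support = 0.30 × 69.1, so 20.73 cm³.
Deposited volume = 22.6 + 27.9 + 20.73, so 71.23 cm³.
Mass: 71.23 × 1.23 → 87.6129 g.
Cost = 87.6129 g / 1000 × $34.9/kg = $3.06.

$3.06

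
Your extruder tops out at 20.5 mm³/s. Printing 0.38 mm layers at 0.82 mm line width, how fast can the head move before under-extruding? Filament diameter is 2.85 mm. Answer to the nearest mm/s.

66 mm/s

Bead cross-section: 0.38 × 0.82 → 0.3116 mm².
Max speed = 20.5 / 0.3116 = 65.79 ≈ 66 mm/s.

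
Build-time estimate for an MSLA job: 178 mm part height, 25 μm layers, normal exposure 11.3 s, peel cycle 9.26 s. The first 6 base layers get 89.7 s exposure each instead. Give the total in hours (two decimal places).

40.79 hours

Number of layers: 178 / 0.025 → 7120 (rounded up).
Base layers = 6 × (89.7 + 9.26), so 593.76 s.
Remaining layers = 7114 × (11.3 + 9.26), so 146263.84 s.
Sum: 593.76 + 146263.84 = 146857.6 s → 40.79 hours.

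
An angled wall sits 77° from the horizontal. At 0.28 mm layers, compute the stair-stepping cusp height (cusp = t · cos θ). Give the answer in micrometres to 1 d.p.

cos(77°) = 0.2250, so cusp = 0.28 × 0.2250 = 0.063 mm → 63.0 μm.

63.0 μm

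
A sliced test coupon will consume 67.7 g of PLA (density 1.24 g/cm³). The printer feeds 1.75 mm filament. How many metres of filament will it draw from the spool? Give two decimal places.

Extruded volume: 67.7/1.24 = 54.5968 cm³ (54596.8 mm³).
A = π r² = π × 0.875² = 2.4053 mm².
Length = 54596.8 / 2.4053 = 22698.54 mm = 22.70 m.

22.70 m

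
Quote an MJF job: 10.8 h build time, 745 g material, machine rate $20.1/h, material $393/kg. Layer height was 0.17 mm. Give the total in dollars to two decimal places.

$509.87

Time charge: 20.1 × 10.8 → $217.08.
Feedstock cost: 393 × 745/1000 → $292.785.
Job cost: 217.08 + 292.785 = 509.865 ≈ $509.87.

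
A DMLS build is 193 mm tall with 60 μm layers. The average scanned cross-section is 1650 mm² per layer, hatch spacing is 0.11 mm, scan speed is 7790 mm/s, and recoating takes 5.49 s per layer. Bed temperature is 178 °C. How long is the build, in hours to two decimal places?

6.63 hours

Layer count = ceil(193 / 0.06) = 3217.
Hatch length per layer = 1650 / 0.11, so 15000 mm.
Laser time per layer = 15000 / 7790, so 1.9255 s.
Time per layer = 1.9255 + 5.49 = 7.4155 s.
3217 layers × 7.4155 s/layer = 23855.6635 s, i.e. 6.63 hours.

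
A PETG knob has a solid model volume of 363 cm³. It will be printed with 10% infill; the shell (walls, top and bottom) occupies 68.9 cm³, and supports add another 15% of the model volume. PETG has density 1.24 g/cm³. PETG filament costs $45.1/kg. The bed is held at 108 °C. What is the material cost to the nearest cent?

$8.54

Interior volume = 363 − 68.9, so 294.1 cm³.
Deposited infill: 0.10 × 294.1 → 29.41 cm³.
Support = 0.15 × 363 = 54.45 cm³.
Total printed volume = 68.9 + 29.41 + 54.45 = 152.76 cm³.
Mass: 152.76 × 1.24 → 189.4224 g.
Cost = 189.4224 g / 1000 × $45.1/kg = $8.54.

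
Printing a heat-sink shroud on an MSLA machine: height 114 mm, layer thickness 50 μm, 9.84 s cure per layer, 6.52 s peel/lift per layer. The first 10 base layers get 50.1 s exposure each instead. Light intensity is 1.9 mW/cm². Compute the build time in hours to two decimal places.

Number of layers: 114 / 0.05 → 2280 (rounded up).
Base layers = 10 × (50.1 + 6.52) = 566.2 s.
Regular layers: 2270 × (9.84 + 6.52) → 37137.2 s.
Total = 566.2 + 37137.2 = 37703.4 s = 10.47 hours.

10.47 hours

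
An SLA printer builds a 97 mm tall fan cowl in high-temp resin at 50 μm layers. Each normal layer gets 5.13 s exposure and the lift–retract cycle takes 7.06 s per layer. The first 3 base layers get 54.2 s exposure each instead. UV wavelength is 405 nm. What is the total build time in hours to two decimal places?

6.61 hours

Layers = ⌈97/0.05⌉ = 1940.
Burn-in layers: 3 × (54.2 + 7.06) → 183.78 s.
Regular layers = 1937 × (5.13 + 7.06), so 23612.03 s.
Sum: 183.78 + 23612.03 = 23795.81 s → 6.61 hours.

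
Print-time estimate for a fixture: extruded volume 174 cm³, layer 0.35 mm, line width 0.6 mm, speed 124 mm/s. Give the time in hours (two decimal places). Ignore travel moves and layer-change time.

1.86 hours

Extrusion cross-section = 0.35 × 0.6, so 0.21 mm².
Path length: 174000 mm³ / 0.21 mm² → 828571.4 mm.
Time extruding = 828571.4 / 124 = 6682 s.
That's 6682 s → 1.86 hours.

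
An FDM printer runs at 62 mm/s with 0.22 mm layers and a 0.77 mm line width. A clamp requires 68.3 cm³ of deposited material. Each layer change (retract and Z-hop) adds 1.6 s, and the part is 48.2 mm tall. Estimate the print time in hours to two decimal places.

1.90 hours

Line area: 0.22 × 0.77 → 0.1694 mm².
Toolpath length = 68.3 cm³ / 0.1694 mm² = 68300 / 0.1694 = 403187.7 mm.
Extrusion time = 403187.7 / 62, so 6503 s.
Layer count = ceil(48.2 / 0.22) = 220.
Non-print overhead = 220 × 1.6 = 352 s.
Altogether 6503 + 352 = 6855 s, i.e. 1.90 hours.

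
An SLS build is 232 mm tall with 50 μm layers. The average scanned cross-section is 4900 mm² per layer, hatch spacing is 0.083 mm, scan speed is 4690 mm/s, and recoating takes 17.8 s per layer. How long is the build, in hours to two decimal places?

Layer count = ceil(232 / 0.05) = 4640.
Hatch length per layer: 4900 / 0.083 → 59036.1 mm.
Per-layer scan time = 59036.1 / 4690, so 12.5877 s.
Layer cycle = 12.5877 + 17.8 = 30.3877 s.
Build time = 4640 × 30.3877 = 140998.928 s = 39.17 hours.

39.17 hours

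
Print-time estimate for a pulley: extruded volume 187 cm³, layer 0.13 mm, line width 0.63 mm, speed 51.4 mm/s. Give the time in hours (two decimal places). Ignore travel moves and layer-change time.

Extrusion cross-section = 0.13 × 0.63 = 0.0819 mm².
Total extruded path = 187000/0.0819 = 2283272.3 mm.
Print-move time = 2283272.3 / 51.4, so 44421.6 s.
Converting: 44421.6 s = 12.34 hours.

12.34 hours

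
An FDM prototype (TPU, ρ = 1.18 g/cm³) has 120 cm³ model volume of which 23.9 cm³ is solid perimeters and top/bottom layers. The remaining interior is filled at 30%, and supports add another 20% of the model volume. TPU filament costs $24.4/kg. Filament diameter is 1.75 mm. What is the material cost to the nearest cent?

Interior volume: 120 − 23.9 → 96.1 cm³.
Infill volume: 0.30 × 96.1 → 28.83 cm³.
Support = 0.20 × 120, so 24 cm³.
Deposited volume: 23.9 + 28.83 + 24 → 76.73 cm³.
Mass = 76.73 × 1.18 = 90.5414 g.
At $24.4/kg: 90.5414/1000 × 24.4 = $2.21.

$2.21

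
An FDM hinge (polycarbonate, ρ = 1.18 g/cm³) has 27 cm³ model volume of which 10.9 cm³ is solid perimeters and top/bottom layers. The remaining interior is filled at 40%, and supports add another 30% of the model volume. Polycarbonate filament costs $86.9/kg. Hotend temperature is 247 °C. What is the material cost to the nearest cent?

$2.61

Volume inside the shell: 27 − 10.9 → 16.1 cm³.
Infill volume = 0.40 × 16.1 = 6.44 cm³.
Support = 0.30 × 27 = 8.1 cm³.
Deposited volume: 10.9 + 6.44 + 8.1 → 25.44 cm³.
Mass: 25.44 × 1.18 → 30.0192 g.
At $86.9/kg: 30.0192/1000 × 86.9 = $2.61.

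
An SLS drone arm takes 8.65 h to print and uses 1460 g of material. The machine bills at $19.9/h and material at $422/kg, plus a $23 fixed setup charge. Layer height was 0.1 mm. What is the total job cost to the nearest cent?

Time charge: 19.9 × 8.65 → $172.135.
Material cost = 422 × 1460/1000 = $616.12.
Adding setup: 172.135 + 616.12 + 23 → 811.255 ≈ $811.26.

$811.26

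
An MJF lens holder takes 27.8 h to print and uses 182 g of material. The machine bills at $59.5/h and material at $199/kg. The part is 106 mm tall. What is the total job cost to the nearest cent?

Machine-time cost = 59.5 × 27.8 = $1654.10.
Feedstock cost = 199 × 182/1000, so $36.218.
Total = 1654.10 + 36.218 = 1690.318 ≈ $1690.32.

$1690.32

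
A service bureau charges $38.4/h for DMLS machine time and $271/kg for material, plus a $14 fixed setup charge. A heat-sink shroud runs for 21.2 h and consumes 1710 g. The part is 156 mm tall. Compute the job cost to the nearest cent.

Machine-time cost = 38.4 × 21.2, so $814.08.
Material charge: 271 × 1710/1000 → $463.41.
Adding setup: 814.08 + 463.41 + 14 → $1291.49.

$1291.49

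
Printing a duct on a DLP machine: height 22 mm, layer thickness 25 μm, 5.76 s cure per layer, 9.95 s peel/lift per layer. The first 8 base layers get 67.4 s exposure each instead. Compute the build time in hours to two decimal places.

3.98 hours

Layer count = ceil(22 / 0.025) = 880.
Base layers: 8 × (67.4 + 9.95) → 618.8 s.
Regular layers = 872 × (5.76 + 9.95) = 13699.12 s.
Sum: 618.8 + 13699.12 = 14317.92 s → 3.98 hours.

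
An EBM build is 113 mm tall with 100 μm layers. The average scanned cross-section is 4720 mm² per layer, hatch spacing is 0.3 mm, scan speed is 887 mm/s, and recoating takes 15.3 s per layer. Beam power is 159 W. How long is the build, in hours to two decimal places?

Number of layers: 113 / 0.1 → 1130 (rounded up).
Per-layer scan distance = 4720 / 0.3 = 15733.3 mm.
Scan time per layer = 15733.3 / 887, so 17.7377 s.
Layer cycle: 17.7377 + 15.3 → 33.0377 s.
1130 layers × 33.0377 s/layer = 37332.601 s, i.e. 10.37 hours.

10.37 hours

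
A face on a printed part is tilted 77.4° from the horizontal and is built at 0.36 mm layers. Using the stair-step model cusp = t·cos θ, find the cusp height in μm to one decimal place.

cos(77.4°) = 0.2181, so cusp = 0.36 × 0.2181 = 0.078516 mm → 78.5 μm.

78.5 μm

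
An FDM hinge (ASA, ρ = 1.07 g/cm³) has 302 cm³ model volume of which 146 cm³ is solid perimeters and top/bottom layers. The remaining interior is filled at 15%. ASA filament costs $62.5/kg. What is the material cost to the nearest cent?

Infill region = 302 − 146 = 156 cm³.
Deposited infill = 0.15 × 156 = 23.4 cm³.
Deposited volume = 146 + 23.4, so 169.4 cm³.
Mass: 169.4 × 1.07 → 181.258 g.
Cost = 181.258 g / 1000 × $62.5/kg = $11.33.

$11.33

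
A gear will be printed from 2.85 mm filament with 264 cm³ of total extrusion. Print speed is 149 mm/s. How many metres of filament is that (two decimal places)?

A = π r² = π × 1.425² = 6.3794 mm².
L = 264000 mm³ / 6.3794 mm² = 41383.2 mm, i.e. 41.38 m.

41.38 m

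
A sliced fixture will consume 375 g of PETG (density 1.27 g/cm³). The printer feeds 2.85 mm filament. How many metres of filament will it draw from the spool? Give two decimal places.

46.29 m

Volume = 375 g / 1.27 g·cm⁻³ = 295.2756 cm³ = 295275.6 mm³.
Filament cross-section = π × (2.85/2)² = 6.3794 mm².
Length = 295275.6 / 6.3794 = 46285.79 mm = 46.29 m.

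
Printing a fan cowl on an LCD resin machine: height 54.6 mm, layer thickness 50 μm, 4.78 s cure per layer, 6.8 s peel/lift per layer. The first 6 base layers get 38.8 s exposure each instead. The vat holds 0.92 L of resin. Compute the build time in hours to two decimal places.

3.57 hours

Number of layers: 54.6 / 0.05 → 1092 (rounded up).
Burn-in layers = 6 × (38.8 + 6.8), so 273.6 s.
Normal layers = 1086 × (4.78 + 6.8) = 12575.88 s.
Sum: 273.6 + 12575.88 = 12849.48 s → 3.57 hours.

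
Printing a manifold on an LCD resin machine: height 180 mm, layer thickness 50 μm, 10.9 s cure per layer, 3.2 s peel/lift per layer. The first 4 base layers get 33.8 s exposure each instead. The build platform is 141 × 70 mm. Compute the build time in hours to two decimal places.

Layers = ⌈180/0.05⌉ = 3600.
Bottom layers = 4 × (33.8 + 3.2), so 148 s.
Normal layers: 3596 × (10.9 + 3.2) → 50703.6 s.
Total = 148 + 50703.6 = 50851.6 s = 14.13 hours.

14.13 hours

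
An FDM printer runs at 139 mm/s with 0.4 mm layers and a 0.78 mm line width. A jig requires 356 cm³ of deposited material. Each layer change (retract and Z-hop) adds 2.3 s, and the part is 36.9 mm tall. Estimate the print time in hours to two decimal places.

Bead cross-section = 0.4 × 0.78, so 0.312 mm².
Path length: 356000 mm³ / 0.312 mm² → 1141025.6 mm.
Extrusion time = 1141025.6 / 139 = 8208.8 s.
Layers = ⌈36.9/0.4⌉ = 93.
Non-print overhead: 93 × 2.3 → 213.9 s.
Total = 8208.8 + 213.9 = 8422.7 s = 2.34 hours.

2.34 hours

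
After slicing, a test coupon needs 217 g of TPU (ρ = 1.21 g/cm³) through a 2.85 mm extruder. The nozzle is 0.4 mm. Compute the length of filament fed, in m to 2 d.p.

Volume = 217 g / 1.21 g·cm⁻³ = 179.3388 cm³ = 179338.8 mm³.
A = π r² = π × 1.425² = 6.3794 mm².
L = V/A = 179338.8/6.3794 = 28112.17 mm → 28.11 m.

28.11 m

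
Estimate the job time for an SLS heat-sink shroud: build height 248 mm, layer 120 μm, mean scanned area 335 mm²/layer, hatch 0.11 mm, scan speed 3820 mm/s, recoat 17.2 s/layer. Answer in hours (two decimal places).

10.33 hours

Layer count = ceil(248 / 0.12) = 2067.
Per-layer scan distance = 335 / 0.11 = 3045.5 mm.
Per-layer scan time: 3045.5 / 3820 → 0.7973 s.
Time per layer = 0.7973 + 17.2 = 17.9973 s.
Build time = 2067 × 17.9973 = 37200.4191 s = 10.33 hours.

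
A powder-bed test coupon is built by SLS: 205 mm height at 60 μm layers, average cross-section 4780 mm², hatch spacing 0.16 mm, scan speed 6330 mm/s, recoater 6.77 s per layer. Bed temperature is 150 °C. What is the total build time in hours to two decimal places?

Layer count = ceil(205 / 0.06) = 3417.
Hatch length per layer = 4780 / 0.16 = 29875 mm.
Per-layer scan time = 29875 / 6330, so 4.7196 s.
Per-layer time = 4.7196 + 6.77, so 11.4896 s.
3417 layers × 11.4896 s/layer = 39259.9632 s, i.e. 10.91 hours.

10.91 hours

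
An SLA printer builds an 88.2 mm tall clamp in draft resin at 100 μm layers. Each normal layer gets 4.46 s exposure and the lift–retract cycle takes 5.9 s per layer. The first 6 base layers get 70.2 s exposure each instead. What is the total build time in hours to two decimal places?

Layer count = ceil(88.2 / 0.1) = 882.
Burn-in layers = 6 × (70.2 + 5.9), so 456.6 s.
Normal layers = 876 × (4.46 + 5.9) = 9075.36 s.
Total = 456.6 + 9075.36 = 9531.96 s = 2.65 hours.

2.65 hours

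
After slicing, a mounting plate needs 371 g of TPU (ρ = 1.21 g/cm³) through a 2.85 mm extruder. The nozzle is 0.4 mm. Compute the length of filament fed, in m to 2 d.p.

48.06 m

Volume = 371 g / 1.21 g·cm⁻³ = 306.6116 cm³ = 306611.6 mm³.
A = π r² = π × 1.425² = 6.3794 mm².
Length = 306611.6 / 6.3794 = 48062.76 mm = 48.06 m.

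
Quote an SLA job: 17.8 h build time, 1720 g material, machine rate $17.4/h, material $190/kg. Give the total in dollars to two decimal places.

Machine cost: 17.4 × 17.8 → $309.72.
Material cost = 190 × 1720/1000, so $326.80.
Total = 309.72 + 326.80 = $636.52.

$636.52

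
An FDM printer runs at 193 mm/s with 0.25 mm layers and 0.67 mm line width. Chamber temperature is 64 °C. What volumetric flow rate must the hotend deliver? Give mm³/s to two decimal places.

32.33

Extrusion cross-section: 0.25 × 0.67 → 0.1675 mm².
Q = v·A = 193 × 0.1675 = 32.33 mm³/s.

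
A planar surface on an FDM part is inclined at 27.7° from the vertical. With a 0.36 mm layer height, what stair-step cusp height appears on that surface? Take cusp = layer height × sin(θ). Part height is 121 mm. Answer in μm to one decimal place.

Cusp = layer height × sin(27.7°) = 0.36 × 0.4648 = 0.167328 mm = 167.3 μm.

167.3 μm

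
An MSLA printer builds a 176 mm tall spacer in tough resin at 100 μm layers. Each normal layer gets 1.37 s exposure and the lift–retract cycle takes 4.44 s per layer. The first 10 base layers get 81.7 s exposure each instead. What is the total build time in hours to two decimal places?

Number of layers: 176 / 0.1 → 1760 (rounded up).
Bottom layers = 10 × (81.7 + 4.44), so 861.4 s.
Regular layers = 1750 × (1.37 + 4.44) = 10167.5 s.
Total = 861.4 + 10167.5 = 11028.9 s = 3.06 hours.

3.06 hours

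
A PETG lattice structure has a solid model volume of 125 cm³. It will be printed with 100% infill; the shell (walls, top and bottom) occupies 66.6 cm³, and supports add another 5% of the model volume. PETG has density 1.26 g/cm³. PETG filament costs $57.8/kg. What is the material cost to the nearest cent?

Volume inside the shell = 125 − 66.6, so 58.4 cm³.
Infill volume: 1.00 × 58.4 → 58.4 cm³.
Support: 0.05 × 125 → 6.25 cm³.
Total extruded: 66.6 + 58.4 + 6.25 → 131.25 cm³.
Mass = 131.25 × 1.26, so 165.375 g.
Cost = 165.375 g / 1000 × $57.8/kg = $9.56.

$9.56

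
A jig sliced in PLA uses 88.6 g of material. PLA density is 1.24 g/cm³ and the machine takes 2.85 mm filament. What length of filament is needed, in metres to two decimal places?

11.20 m

Extruded volume: 88.6/1.24 = 71.4516 cm³ (71451.6 mm³).
A = π r² = π × 1.425² = 6.3794 mm².
L = V/A = 71451.6/6.3794 = 11200.36 mm → 11.20 m.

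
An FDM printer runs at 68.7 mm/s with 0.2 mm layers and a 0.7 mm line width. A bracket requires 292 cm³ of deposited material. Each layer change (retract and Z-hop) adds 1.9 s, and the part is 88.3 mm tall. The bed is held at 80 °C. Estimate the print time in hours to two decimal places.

8.67 hours

Bead cross-section: 0.2 × 0.7 → 0.14 mm².
Toolpath length = 292 cm³ / 0.14 mm² = 292000 / 0.14 = 2085714.3 mm.
Print-move time = 2085714.3 / 68.7, so 30359.7 s.
Number of layers: 88.3 / 0.2 → 442 (rounded up).
Layer-change overhead = 442 × 1.9 = 839.8 s.
Total = 30359.7 + 839.8 = 31199.5 s = 8.67 hours.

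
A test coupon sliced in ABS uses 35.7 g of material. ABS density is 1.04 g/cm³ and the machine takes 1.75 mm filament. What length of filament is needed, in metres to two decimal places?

Volume = 35.7 g / 1.04 g·cm⁻³ = 34.3269 cm³ = 34326.9 mm³.
Filament cross-section = π × (1.75/2)² = 2.4053 mm².
Length = 34326.9 / 2.4053 = 14271.36 mm = 14.27 m.

14.27 m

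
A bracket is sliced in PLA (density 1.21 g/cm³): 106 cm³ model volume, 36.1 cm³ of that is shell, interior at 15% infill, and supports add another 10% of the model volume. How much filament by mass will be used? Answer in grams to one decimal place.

69.2 g

Interior volume: 106 − 36.1 → 69.9 cm³.
Infill deposited: 0.15 × 69.9 → 10.485 cm³.
Support: 0.10 × 106 → 10.6 cm³.
Total extruded = 36.1 + 10.485 + 10.6, so 57.185 cm³.
Mass: 57.185 × 1.21 → 69.19385 g.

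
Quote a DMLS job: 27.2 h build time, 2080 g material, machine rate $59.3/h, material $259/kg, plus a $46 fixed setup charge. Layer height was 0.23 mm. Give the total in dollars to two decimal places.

$2197.68

Time charge = 59.3 × 27.2 = $1612.96.
Material charge: 259 × 2080/1000 → $538.72.
Total = 1612.96 + 538.72 + 46 = $2197.68.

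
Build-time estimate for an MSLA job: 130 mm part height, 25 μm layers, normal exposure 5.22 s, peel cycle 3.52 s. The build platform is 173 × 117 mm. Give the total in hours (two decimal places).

Layer count = ceil(130 / 0.025) = 5200.
Per-layer time = 5.22 + 3.52 = 8.74 s.
Build time: 5200 × 8.74 s = 45448 s, i.e. 12.62 hours.

12.62 hours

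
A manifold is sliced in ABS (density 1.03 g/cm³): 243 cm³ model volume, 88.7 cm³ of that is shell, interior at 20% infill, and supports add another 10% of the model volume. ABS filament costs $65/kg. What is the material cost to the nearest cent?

Infill region = 243 − 88.7 = 154.3 cm³.
Infill volume = 0.20 × 154.3 = 30.86 cm³.
Support = 0.10 × 243 = 24.3 cm³.
Deposited volume = 88.7 + 30.86 + 24.3, so 143.86 cm³.
Mass = 143.86 × 1.03 = 148.1758 g.
Cost = 148.1758 g / 1000 × $65/kg = $9.63.

$9.63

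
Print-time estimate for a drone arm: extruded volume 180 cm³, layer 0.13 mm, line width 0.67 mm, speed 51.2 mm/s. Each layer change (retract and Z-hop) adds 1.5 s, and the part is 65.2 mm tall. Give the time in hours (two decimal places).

11.42 hours

Extrusion cross-section: 0.13 × 0.67 → 0.0871 mm².
Toolpath length = 180 cm³ / 0.0871 mm² = 180000 / 0.0871 = 2066590.1 mm.
Print-move time: 2066590.1 / 51.2 → 40363.1 s.
Layers = ⌈65.2/0.13⌉ = 502.
Z-hop total = 502 × 1.5, so 753 s.
Total = 40363.1 + 753 = 41116.1 s = 11.42 hours.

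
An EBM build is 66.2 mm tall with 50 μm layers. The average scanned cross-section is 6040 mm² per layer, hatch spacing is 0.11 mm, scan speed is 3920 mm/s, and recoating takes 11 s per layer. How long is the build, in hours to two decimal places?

9.20 hours

Number of layers: 66.2 / 0.05 → 1324 (rounded up).
Hatch length per layer = 6040 / 0.11 = 54909.1 mm.
Scan time per layer: 54909.1 / 3920 → 14.0074 s.
Time per layer: 14.0074 + 11 → 25.0074 s.
Build time = 1324 × 25.0074 = 33109.7976 s = 9.20 hours.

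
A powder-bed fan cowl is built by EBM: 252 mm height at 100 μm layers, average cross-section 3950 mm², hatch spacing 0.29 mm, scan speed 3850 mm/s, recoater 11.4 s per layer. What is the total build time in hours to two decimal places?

10.46 hours

Layers = ⌈252/0.1⌉ = 2520.
Hatch length per layer: 3950 / 0.29 → 13620.7 mm.
Per-layer scan time = 13620.7 / 3850, so 3.5378 s.
Time per layer = 3.5378 + 11.4 = 14.9378 s.
2520 layers × 14.9378 s/layer = 37643.256 s, i.e. 10.46 hours.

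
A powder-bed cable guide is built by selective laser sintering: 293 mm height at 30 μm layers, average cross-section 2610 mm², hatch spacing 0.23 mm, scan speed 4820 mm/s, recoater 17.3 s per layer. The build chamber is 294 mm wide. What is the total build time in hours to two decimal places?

Layers = ⌈293/0.03⌉ = 9767.
Per-layer scan distance = 2610 / 0.23, so 11347.8 mm.
Laser time per layer: 11347.8 / 4820 → 2.3543 s.
Time per layer = 2.3543 + 17.3 = 19.6543 s.
Build time = 9767 × 19.6543 = 191963.5481 s = 53.32 hours.

53.32 hours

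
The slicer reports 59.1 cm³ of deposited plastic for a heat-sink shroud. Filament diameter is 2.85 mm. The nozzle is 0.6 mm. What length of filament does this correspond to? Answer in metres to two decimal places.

9.26 m

Filament cross-section = π × (2.85/2)² = 6.3794 mm².
Length = 59.1 cm³ / 6.3794 mm² = 59100 / 6.3794 = 9264.19 mm = 9.26 m.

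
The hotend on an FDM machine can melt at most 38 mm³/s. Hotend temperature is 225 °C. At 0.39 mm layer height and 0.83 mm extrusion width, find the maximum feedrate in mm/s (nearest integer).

Bead cross-section: 0.39 × 0.83 → 0.3237 mm².
v_max = Q/A = 38/0.3237 = 117.39 mm/s → 117 mm/s.

117 mm/s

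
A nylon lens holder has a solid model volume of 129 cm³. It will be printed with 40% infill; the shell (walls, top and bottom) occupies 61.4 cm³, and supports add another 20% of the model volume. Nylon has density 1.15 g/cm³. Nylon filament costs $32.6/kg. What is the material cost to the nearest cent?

Interior volume = 129 − 61.4 = 67.6 cm³.
Infill volume = 0.40 × 67.6, so 27.04 cm³.
Support: 0.20 × 129 → 25.8 cm³.
Total printed volume = 61.4 + 27.04 + 25.8, so 114.24 cm³.
Mass = 114.24 × 1.15, so 131.376 g.
Cost = 131.376 g / 1000 × $32.6/kg = $4.28.

$4.28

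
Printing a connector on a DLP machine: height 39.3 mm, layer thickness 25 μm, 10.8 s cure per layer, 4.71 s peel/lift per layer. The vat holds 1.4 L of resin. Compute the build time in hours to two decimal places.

Layer count = ceil(39.3 / 0.025) = 1572.
Each layer takes = 10.8 + 4.71 = 15.51 s.
Total = 1572 × 15.51 = 24381.72 s = 6.77 hours.

6.77 hours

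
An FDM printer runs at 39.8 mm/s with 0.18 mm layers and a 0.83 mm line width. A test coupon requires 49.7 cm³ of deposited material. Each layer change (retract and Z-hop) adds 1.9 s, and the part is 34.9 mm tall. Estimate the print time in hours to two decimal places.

2.42 hours

Bead cross-section = 0.18 × 0.83, so 0.1494 mm².
Path length: 49700 mm³ / 0.1494 mm² → 332664 mm.
Extrusion time: 332664 / 39.8 → 8358.4 s.
Layers = ⌈34.9/0.18⌉ = 194.
Z-hop total = 194 × 1.9 = 368.6 s.
Altogether 8358.4 + 368.6 = 8727 s, i.e. 2.42 hours.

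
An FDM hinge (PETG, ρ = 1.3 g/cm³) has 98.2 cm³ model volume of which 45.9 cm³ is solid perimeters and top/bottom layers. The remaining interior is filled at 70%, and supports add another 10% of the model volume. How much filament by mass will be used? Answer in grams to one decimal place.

120.0 g

Volume inside the shell = 98.2 − 45.9 = 52.3 cm³.
Deposited infill = 0.70 × 52.3, so 36.61 cm³.
Support = 0.10 × 98.2 = 9.82 cm³.
Total extruded = 45.9 + 36.61 + 9.82, so 92.33 cm³.
Mass = 92.33 × 1.3 = 120.029 g.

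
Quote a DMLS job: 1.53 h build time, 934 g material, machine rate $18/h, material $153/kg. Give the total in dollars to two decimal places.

$170.44

Machine cost = 18 × 1.53, so $27.54.
Feedstock cost = 153 × 934/1000 = $142.902.
Job cost: 27.54 + 142.902 = 170.442 ≈ $170.44.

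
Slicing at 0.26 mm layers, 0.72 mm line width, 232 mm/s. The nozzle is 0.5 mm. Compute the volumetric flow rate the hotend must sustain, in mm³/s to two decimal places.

43.43

Extrusion cross-section: 0.26 × 0.72 → 0.1872 mm².
Volumetric flow = 232 × 0.1872 = 43.43 mm³/s.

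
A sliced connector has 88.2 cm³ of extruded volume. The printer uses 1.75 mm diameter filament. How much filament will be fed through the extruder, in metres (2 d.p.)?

36.67 m

Filament cross-section = π × (1.75/2)² = 2.4053 mm².
L = 88200 mm³ / 2.4053 mm² = 36669.02 mm, i.e. 36.67 m.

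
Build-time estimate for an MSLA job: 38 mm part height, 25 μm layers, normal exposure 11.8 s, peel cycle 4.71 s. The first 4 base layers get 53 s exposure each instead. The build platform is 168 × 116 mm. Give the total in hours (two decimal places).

7.02 hours

Layers = ⌈38/0.025⌉ = 1520.
Bottom layers = 4 × (53 + 4.71) = 230.84 s.
Regular layers = 1516 × (11.8 + 4.71) = 25029.16 s.
Sum: 230.84 + 25029.16 = 25260 s → 7.02 hours.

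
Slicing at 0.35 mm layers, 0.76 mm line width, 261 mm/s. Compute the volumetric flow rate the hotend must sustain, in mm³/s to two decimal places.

69.43

Extrusion cross-section = 0.35 × 0.76, so 0.266 mm².
Q = v·A = 261 × 0.266 = 69.43 mm³/s.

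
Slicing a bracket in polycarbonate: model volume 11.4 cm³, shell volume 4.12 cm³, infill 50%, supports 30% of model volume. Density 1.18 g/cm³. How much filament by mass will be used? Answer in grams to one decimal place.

Infill region: 11.4 − 4.12 → 7.28 cm³.
Deposited infill = 0.50 × 7.28 = 3.64 cm³.
Support = 0.30 × 11.4 = 3.42 cm³.
Total printed volume: 4.12 + 3.64 + 3.42 → 11.18 cm³.
Mass: 11.18 × 1.18 → 13.1924 g.

13.2 g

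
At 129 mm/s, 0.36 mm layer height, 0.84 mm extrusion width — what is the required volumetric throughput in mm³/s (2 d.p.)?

39.01

Extrusion cross-section = 0.36 × 0.84, so 0.3024 mm².
Q = v·A = 129 × 0.3024 = 39.01 mm³/s.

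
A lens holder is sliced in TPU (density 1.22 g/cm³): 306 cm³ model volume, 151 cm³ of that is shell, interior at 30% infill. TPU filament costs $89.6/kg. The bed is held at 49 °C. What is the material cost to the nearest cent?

$21.59

Infill region: 306 − 151 → 155 cm³.
Infill volume: 0.30 × 155 → 46.5 cm³.
Total printed volume: 151 + 46.5 → 197.5 cm³.
Mass: 197.5 × 1.22 → 240.95 g.
At $89.6/kg: 240.95/1000 × 89.6 = $21.59.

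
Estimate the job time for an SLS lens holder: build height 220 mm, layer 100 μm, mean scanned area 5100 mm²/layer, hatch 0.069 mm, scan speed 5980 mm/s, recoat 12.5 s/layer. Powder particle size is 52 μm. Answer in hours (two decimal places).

15.19 hours

Number of layers: 220 / 0.1 → 2200 (rounded up).
Per-layer scan distance = 5100 / 0.069, so 73913 mm.
Laser time per layer = 73913 / 5980, so 12.36 s.
Time per layer = 12.36 + 12.5 = 24.86 s.
Build time = 2200 × 24.86 = 54692 s = 15.19 hours.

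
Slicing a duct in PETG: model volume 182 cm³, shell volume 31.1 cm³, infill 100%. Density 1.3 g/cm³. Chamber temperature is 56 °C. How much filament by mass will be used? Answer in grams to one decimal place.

236.6 g

Infill region = 182 − 31.1, so 150.9 cm³.
Infill volume = 1.00 × 150.9, so 150.9 cm³.
Deposited volume = 31.1 + 150.9 = 182 cm³.
Mass = 182 × 1.3 = 236.6 g.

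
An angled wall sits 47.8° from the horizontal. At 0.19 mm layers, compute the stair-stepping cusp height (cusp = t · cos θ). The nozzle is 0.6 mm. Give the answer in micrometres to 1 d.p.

127.6 μm

h_c = t·cos θ = 0.19 × 0.6717 = 0.127623 mm (127.6 μm).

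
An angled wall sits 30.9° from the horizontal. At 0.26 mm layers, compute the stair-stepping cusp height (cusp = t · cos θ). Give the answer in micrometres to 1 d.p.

h_c = t·cos θ = 0.26 × 0.8581 = 0.223106 mm (223.1 μm).

223.1 μm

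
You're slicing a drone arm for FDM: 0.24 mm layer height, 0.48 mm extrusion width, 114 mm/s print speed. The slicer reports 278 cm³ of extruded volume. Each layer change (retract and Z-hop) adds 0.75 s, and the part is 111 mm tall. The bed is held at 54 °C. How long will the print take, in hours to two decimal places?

Bead cross-section: 0.24 × 0.48 → 0.1152 mm².
Total extruded path = 278000/0.1152 = 2413194.4 mm.
Print-move time = 2413194.4 / 114, so 21168.4 s.
Number of layers: 111 / 0.24 → 463 (rounded up).
Layer-change overhead: 463 × 0.75 → 347.25 s.
Altogether 21168.4 + 347.25 = 21515.65 s, i.e. 5.98 hours.

5.98 hours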